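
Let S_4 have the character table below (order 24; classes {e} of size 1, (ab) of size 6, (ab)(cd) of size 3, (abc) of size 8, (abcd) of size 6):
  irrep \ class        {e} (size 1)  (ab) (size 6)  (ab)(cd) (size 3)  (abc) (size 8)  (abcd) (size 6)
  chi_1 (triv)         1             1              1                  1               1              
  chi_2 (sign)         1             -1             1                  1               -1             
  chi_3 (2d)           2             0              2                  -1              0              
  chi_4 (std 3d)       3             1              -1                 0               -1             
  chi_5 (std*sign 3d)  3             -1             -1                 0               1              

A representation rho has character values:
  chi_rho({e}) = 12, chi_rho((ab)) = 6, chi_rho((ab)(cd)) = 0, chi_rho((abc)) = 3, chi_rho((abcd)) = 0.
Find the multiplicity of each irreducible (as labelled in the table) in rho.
Multiplicities: chi_1: 3, chi_2: 0, chi_3: 0, chi_4: 3, chi_5: 0.

Why: Use <chi_rho, chi> = (1/|G|) sum_C |C| * chi_rho(C) * conj(chi(C)) with |G| = 24 for each irreducible chi in the table:
  <chi_rho, chi_1> = (1/24)[1*(12)*conj(1) + 6*(6)*conj(1) + 3*(0)*conj(1) + 8*(3)*conj(1) + 6*(0)*conj(1)]
      = (1/24)[(12) + (36) + (0) + (24) + (0)] = 72/24 = 3
  <chi_rho, chi_2> = (1/24)[1*(12)*conj(1) + 6*(6)*conj(-1) + 3*(0)*conj(1) + 8*(3)*conj(1) + 6*(0)*conj(-1)]
      = (1/24)[(12) + (-36) + (0) + (24) + (0)] = 0/24 = 0
  <chi_rho, chi_3> = (1/24)[1*(12)*conj(2) + 6*(6)*conj(0) + 3*(0)*conj(2) + 8*(3)*conj(-1) + 6*(0)*conj(0)]
      = (1/24)[(24) + (0) + (0) + (-24) + (0)] = 0/24 = 0
  <chi_rho, chi_4> = (1/24)[1*(12)*conj(3) + 6*(6)*conj(1) + 3*(0)*conj(-1) + 8*(3)*conj(0) + 6*(0)*conj(-1)]
      = (1/24)[(36) + (36) + (0) + (0) + (0)] = 72/24 = 3
  <chi_rho, chi_5> = (1/24)[1*(12)*conj(3) + 6*(6)*conj(-1) + 3*(0)*conj(-1) + 8*(3)*conj(0) + 6*(0)*conj(1)]
      = (1/24)[(36) + (-36) + (0) + (0) + (0)] = 0/24 = 0
Dimension check: dim(rho) = sum (mult * dim) = 3*1 + 0*1 + 0*2 + 3*3 + 0*3 = 12 = chi_rho(e) = 12.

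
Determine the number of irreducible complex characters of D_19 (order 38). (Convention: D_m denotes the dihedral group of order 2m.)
11

Details: The number of irreducible complex representations of a finite group equals its number of conjugacy classes. D_19 has 11 conjugacy classes ((n+3)/2 for n odd), so D_19 (order 38) has exactly 11 irreducible complex representations.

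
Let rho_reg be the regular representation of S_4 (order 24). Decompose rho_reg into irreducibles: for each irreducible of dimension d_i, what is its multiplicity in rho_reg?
Each irreducible V_i of dimension d_i appears with multiplicity d_i, i.e. rho_reg = (direct sum over all irreducibles V_i) d_i V_i. The irreducible dimensions for S_4 are 1, 1, 2, 3, 3: 2 irreducibles of dimension 1, each with multiplicity 1; 1 irreducible of dimension 2, with multiplicity 2; 2 irreducibles of dimension 3, each with multiplicity 3. Total dimension 2*1*1 + 1*2*2 + 2*3*3 = 24 = |G|.

Reasoning: General theorem: in the regular representation of a finite group G, each irreducible appears with multiplicity equal to its dimension. Check: dim(rho_reg) = sum d_i^2 = 1 + 1 + 4 + 9 + 9 = 24 = |G|.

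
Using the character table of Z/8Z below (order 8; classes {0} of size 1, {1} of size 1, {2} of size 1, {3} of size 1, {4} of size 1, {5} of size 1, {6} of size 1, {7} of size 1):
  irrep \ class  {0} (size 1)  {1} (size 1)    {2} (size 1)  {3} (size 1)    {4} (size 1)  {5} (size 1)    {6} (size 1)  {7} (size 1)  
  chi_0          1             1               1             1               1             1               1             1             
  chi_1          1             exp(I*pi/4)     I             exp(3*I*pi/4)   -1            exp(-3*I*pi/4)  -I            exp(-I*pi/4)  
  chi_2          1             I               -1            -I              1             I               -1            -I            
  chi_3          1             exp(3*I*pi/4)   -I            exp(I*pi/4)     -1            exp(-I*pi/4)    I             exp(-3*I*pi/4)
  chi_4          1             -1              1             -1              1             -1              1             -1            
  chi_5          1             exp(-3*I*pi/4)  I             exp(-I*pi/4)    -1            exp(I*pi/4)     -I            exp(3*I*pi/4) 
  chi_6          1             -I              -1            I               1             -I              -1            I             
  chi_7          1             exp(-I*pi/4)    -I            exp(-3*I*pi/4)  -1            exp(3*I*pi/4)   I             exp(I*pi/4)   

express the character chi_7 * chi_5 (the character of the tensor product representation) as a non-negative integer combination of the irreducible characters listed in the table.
chi_7 tensor chi_5 = chi_4 (all other irreducibles have multiplicity 0).

Proof sketch: The character of a tensor product is the pointwise product (chi_7 * chi_5)(C) = chi_7(C) * chi_5(C):
  {0}: (1)*(1), {1}: (exp(-I*pi/4))*(exp(-3*I*pi/4)), {2}: (-I)*(I), {3}: (exp(-3*I*pi/4))*(exp(-I*pi/4)), {4}: (-1)*(-1), {5}: (exp(3*I*pi/4))*(exp(I*pi/4)), {6}: (I)*(-I), {7}: (exp(I*pi/4))*(exp(3*I*pi/4))
so (chi_7 * chi_5) takes values
  {0} -> 1, {1} -> -1, {2} -> 1, {3} -> -1, {4} -> 1, {5} -> -1, {6} -> 1, {7} -> -1.
Now take the inner product of this character with each irreducible chi from the table, <chi_7*chi_5, chi> = (1/8) sum_C |C| (chi_7*chi_5)(C) conj(chi(C)):
  <chi_7*chi_5, chi_0> = (1/8)[1*(1)*conj(1) + 1*(-1)*conj(1) + 1*(1)*conj(1) + 1*(-1)*conj(1) + 1*(1)*conj(1) + 1*(-1)*conj(1) + 1*(1)*conj(1) + 1*(-1)*conj(1)]
      = (1/8)[(1) + (-1) + (1) + (-1) + (1) + (-1) + (1) + (-1)] = 0/8 = 0
  <chi_7*chi_5, chi_1> = (1/8)[1*(1)*conj(1) + 1*(-1)*conj(exp(I*pi/4)) + 1*(1)*conj(I) + 1*(-1)*conj(exp(3*I*pi/4)) + 1*(1)*conj(-1) + 1*(-1)*conj(exp(-3*I*pi/4)) + 1*(1)*conj(-I) + 1*(-1)*conj(exp(-I*pi/4))]
      = (1/8)[(1) + (-exp(-I*pi/4)) + (-I) + (-exp(-3*I*pi/4)) + (-1) + (-exp(3*I*pi/4)) + (I) + (-exp(I*pi/4))] = 0/8 = 0
  <chi_7*chi_5, chi_2> = (1/8)[1*(1)*conj(1) + 1*(-1)*conj(I) + 1*(1)*conj(-1) + 1*(-1)*conj(-I) + 1*(1)*conj(1) + 1*(-1)*conj(I) + 1*(1)*conj(-1) + 1*(-1)*conj(-I)]
      = (1/8)[(1) + (I) + (-1) + (-I) + (1) + (I) + (-1) + (-I)] = 0/8 = 0
  <chi_7*chi_5, chi_3> = (1/8)[1*(1)*conj(1) + 1*(-1)*conj(exp(3*I*pi/4)) + 1*(1)*conj(-I) + 1*(-1)*conj(exp(I*pi/4)) + 1*(1)*conj(-1) + 1*(-1)*conj(exp(-I*pi/4)) + 1*(1)*conj(I) + 1*(-1)*conj(exp(-3*I*pi/4))]
      = (1/8)[(1) + (-exp(-3*I*pi/4)) + (I) + (-exp(-I*pi/4)) + (-1) + (-exp(I*pi/4)) + (-I) + (-exp(3*I*pi/4))] = 0/8 = 0
  <chi_7*chi_5, chi_4> = (1/8)[1*(1)*conj(1) + 1*(-1)*conj(-1) + 1*(1)*conj(1) + 1*(-1)*conj(-1) + 1*(1)*conj(1) + 1*(-1)*conj(-1) + 1*(1)*conj(1) + 1*(-1)*conj(-1)]
      = (1/8)[(1) + (1) + (1) + (1) + (1) + (1) + (1) + (1)] = 8/8 = 1
  <chi_7*chi_5, chi_5> = (1/8)[1*(1)*conj(1) + 1*(-1)*conj(exp(-3*I*pi/4)) + 1*(1)*conj(I) + 1*(-1)*conj(exp(-I*pi/4)) + 1*(1)*conj(-1) + 1*(-1)*conj(exp(I*pi/4)) + 1*(1)*conj(-I) + 1*(-1)*conj(exp(3*I*pi/4))]
      = (1/8)[(1) + (-exp(3*I*pi/4)) + (-I) + (-exp(I*pi/4)) + (-1) + (-exp(-I*pi/4)) + (I) + (-exp(-3*I*pi/4))] = 0/8 = 0
  <chi_7*chi_5, chi_6> = (1/8)[1*(1)*conj(1) + 1*(-1)*conj(-I) + 1*(1)*conj(-1) + 1*(-1)*conj(I) + 1*(1)*conj(1) + 1*(-1)*conj(-I) + 1*(1)*conj(-1) + 1*(-1)*conj(I)]
      = (1/8)[(1) + (-I) + (-1) + (I) + (1) + (-I) + (-1) + (I)] = 0/8 = 0
  <chi_7*chi_5, chi_7> = (1/8)[1*(1)*conj(1) + 1*(-1)*conj(exp(-I*pi/4)) + 1*(1)*conj(-I) + 1*(-1)*conj(exp(-3*I*pi/4)) + 1*(1)*conj(-1) + 1*(-1)*conj(exp(3*I*pi/4)) + 1*(1)*conj(I) + 1*(-1)*conj(exp(I*pi/4))]
      = (1/8)[(1) + (-exp(I*pi/4)) + (I) + (-exp(3*I*pi/4)) + (-1) + (-exp(-3*I*pi/4)) + (-I) + (-exp(-I*pi/4))] = 0/8 = 0
(Exp terms are combined using exp(i*s)*conj(exp(i*t)) = exp(i*(s-t)), and sums of them are collapsed using the identity that for every m > 1 the m distinct m-th roots of unity sum to 0, e.g. 1 + exp(2*I*pi/3) + exp(-2*I*pi/3) = 0.)
Hence the multiplicities are chi_4: 1. Dimension check: dim(chi_7)*dim(chi_5) = 1*1 = 1 and sum (mult * dim) = 1*1 = 1.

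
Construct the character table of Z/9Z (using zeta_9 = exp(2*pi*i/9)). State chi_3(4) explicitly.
Character table of Z/9Z (irreps indexed chi_0,...,chi_8 with chi_k(m) = zeta_9^(k*m), zeta_9 = exp(2*pi*i/9)):
  irrep \ class  {0} (size 1)  {1} (size 1)    {2} (size 1)    {3} (size 1)    {4} (size 1)    {5} (size 1)    {6} (size 1)    {7} (size 1)    {8} (size 1)  
  chi_0          1             1               1               1               1               1               1               1               1             
  chi_1          1             exp(2*I*pi/9)   exp(4*I*pi/9)   exp(2*I*pi/3)   exp(8*I*pi/9)   exp(-8*I*pi/9)  exp(-2*I*pi/3)  exp(-4*I*pi/9)  exp(-2*I*pi/9)
  chi_2          1             exp(4*I*pi/9)   exp(8*I*pi/9)   exp(-2*I*pi/3)  exp(-2*I*pi/9)  exp(2*I*pi/9)   exp(2*I*pi/3)   exp(-8*I*pi/9)  exp(-4*I*pi/9)
  chi_3          1             exp(2*I*pi/3)   exp(-2*I*pi/3)  1               exp(2*I*pi/3)   exp(-2*I*pi/3)  1               exp(2*I*pi/3)   exp(-2*I*pi/3)
  chi_4          1             exp(8*I*pi/9)   exp(-2*I*pi/9)  exp(2*I*pi/3)   exp(-4*I*pi/9)  exp(4*I*pi/9)   exp(-2*I*pi/3)  exp(2*I*pi/9)   exp(-8*I*pi/9)
  chi_5          1             exp(-8*I*pi/9)  exp(2*I*pi/9)   exp(-2*I*pi/3)  exp(4*I*pi/9)   exp(-4*I*pi/9)  exp(2*I*pi/3)   exp(-2*I*pi/9)  exp(8*I*pi/9) 
  chi_6          1             exp(-2*I*pi/3)  exp(2*I*pi/3)   1               exp(-2*I*pi/3)  exp(2*I*pi/3)   1               exp(-2*I*pi/3)  exp(2*I*pi/3) 
  chi_7          1             exp(-4*I*pi/9)  exp(-8*I*pi/9)  exp(2*I*pi/3)   exp(2*I*pi/9)   exp(-2*I*pi/9)  exp(-2*I*pi/3)  exp(8*I*pi/9)   exp(4*I*pi/9) 
  chi_8          1             exp(-2*I*pi/9)  exp(-4*I*pi/9)  exp(-2*I*pi/3)  exp(-8*I*pi/9)  exp(8*I*pi/9)   exp(2*I*pi/3)   exp(4*I*pi/9)   exp(2*I*pi/9) 

Spot check: chi_3(4) = zeta_9^(3*4) = zeta_9^12 = exp(2*I*pi/3).

Explanation: Z/9Z is abelian, so all 9 irreducible complex representations are 1-dimensional. They are given by chi_k(m) = zeta_9^(k*m) for k = 0,...,8. Row orthogonality: sum_m chi_k(m) conj(chi_l(m)) = 9 * [k = l].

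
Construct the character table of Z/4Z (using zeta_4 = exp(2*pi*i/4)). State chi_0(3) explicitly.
Character table of Z/4Z (irreps indexed chi_0,...,chi_3 with chi_k(m) = zeta_4^(k*m), zeta_4 = exp(2*pi*i/4)):
  irrep \ class  {0} (size 1)  {1} (size 1)  {2} (size 1)  {3} (size 1)
  chi_0          1             1             1             1           
  chi_1          1             I             -1            -I          
  chi_2          1             -1            1             -1          
  chi_3          1             -I            -1            I           

Spot check: chi_0(3) = zeta_4^(0*3) = zeta_4^0 = 1.

Explanation: Z/4Z is abelian, so all 4 irreducible complex representations are 1-dimensional. They are given by chi_k(m) = zeta_4^(k*m) for k = 0,...,3. Row orthogonality: sum_m chi_k(m) conj(chi_l(m)) = 4 * [k = l].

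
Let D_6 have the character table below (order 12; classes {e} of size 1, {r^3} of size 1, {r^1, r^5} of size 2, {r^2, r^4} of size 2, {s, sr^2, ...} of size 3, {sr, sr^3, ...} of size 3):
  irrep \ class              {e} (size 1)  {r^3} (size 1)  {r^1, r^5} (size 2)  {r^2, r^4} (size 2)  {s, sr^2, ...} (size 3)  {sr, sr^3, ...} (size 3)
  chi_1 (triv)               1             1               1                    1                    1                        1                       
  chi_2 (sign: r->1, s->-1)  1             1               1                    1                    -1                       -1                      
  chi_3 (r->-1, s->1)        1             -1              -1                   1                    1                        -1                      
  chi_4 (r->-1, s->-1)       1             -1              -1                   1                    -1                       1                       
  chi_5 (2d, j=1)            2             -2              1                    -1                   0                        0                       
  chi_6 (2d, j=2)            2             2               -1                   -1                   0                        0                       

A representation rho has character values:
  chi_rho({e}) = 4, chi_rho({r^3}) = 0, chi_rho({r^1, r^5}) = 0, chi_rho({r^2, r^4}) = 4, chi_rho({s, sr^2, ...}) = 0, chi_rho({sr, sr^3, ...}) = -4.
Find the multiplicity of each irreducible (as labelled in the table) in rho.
Multiplicities: chi_1: 0, chi_2: 2, chi_3: 2, chi_4: 0, chi_5: 0, chi_6: 0.

Argument: Use <chi_rho, chi> = (1/|G|) sum_C |C| * chi_rho(C) * conj(chi(C)) with |G| = 12 for each irreducible chi in the table:
  <chi_rho, chi_1> = (1/12)[1*(4)*conj(1) + 1*(0)*conj(1) + 2*(0)*conj(1) + 2*(4)*conj(1) + 3*(0)*conj(1) + 3*(-4)*conj(1)]
      = (1/12)[(4) + (0) + (0) + (8) + (0) + (-12)] = 0/12 = 0
  <chi_rho, chi_2> = (1/12)[1*(4)*conj(1) + 1*(0)*conj(1) + 2*(0)*conj(1) + 2*(4)*conj(1) + 3*(0)*conj(-1) + 3*(-4)*conj(-1)]
      = (1/12)[(4) + (0) + (0) + (8) + (0) + (12)] = 24/12 = 2
  <chi_rho, chi_3> = (1/12)[1*(4)*conj(1) + 1*(0)*conj(-1) + 2*(0)*conj(-1) + 2*(4)*conj(1) + 3*(0)*conj(1) + 3*(-4)*conj(-1)]
      = (1/12)[(4) + (0) + (0) + (8) + (0) + (12)] = 24/12 = 2
  <chi_rho, chi_4> = (1/12)[1*(4)*conj(1) + 1*(0)*conj(-1) + 2*(0)*conj(-1) + 2*(4)*conj(1) + 3*(0)*conj(-1) + 3*(-4)*conj(1)]
      = (1/12)[(4) + (0) + (0) + (8) + (0) + (-12)] = 0/12 = 0
  <chi_rho, chi_5> = (1/12)[1*(4)*conj(2) + 1*(0)*conj(-2) + 2*(0)*conj(1) + 2*(4)*conj(-1) + 3*(0)*conj(0) + 3*(-4)*conj(0)]
      = (1/12)[(8) + (0) + (0) + (-8) + (0) + (0)] = 0/12 = 0
  <chi_rho, chi_6> = (1/12)[1*(4)*conj(2) + 1*(0)*conj(2) + 2*(0)*conj(-1) + 2*(4)*conj(-1) + 3*(0)*conj(0) + 3*(-4)*conj(0)]
      = (1/12)[(8) + (0) + (0) + (-8) + (0) + (0)] = 0/12 = 0
Dimension check: dim(rho) = sum (mult * dim) = 0*1 + 2*1 + 2*1 + 0*1 + 0*2 + 0*2 = 4 = chi_rho(e) = 4.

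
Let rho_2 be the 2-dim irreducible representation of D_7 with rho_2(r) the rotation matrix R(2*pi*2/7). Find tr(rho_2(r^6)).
chi_{rho_2}(r^6) = 2*cos(2*pi*2*6/7) = -2*cos(3*pi/7)

Proof sketch: rho_2(r^6) is rotation by angle 2*pi*2*6/7, whose trace is 2*cos(2*pi*2*6/7) = -2*cos(3*pi/7).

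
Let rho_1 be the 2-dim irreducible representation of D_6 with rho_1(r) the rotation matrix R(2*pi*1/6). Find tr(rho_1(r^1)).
chi_{rho_1}(r^1) = 2*cos(2*pi*1*1/6) = 1

Details: rho_1(r^1) is rotation by angle 2*pi*1*1/6, whose trace is 2*cos(2*pi*1*1/6) = 1.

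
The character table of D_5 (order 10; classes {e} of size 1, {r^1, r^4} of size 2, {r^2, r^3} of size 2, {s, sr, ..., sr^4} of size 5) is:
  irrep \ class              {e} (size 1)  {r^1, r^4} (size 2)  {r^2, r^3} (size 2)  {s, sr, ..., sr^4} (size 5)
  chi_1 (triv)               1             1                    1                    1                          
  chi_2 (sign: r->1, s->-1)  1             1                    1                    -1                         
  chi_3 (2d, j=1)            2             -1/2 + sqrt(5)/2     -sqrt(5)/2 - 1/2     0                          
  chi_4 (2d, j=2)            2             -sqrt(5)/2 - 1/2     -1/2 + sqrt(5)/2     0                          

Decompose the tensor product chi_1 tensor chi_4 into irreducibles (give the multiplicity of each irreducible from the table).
chi_1 tensor chi_4 = chi_4 (all other irreducibles have multiplicity 0).

Solution. The character of a tensor product is the pointwise product (chi_1 * chi_4)(C) = chi_1(C) * chi_4(C):
  {e}: (1)*(2), {r^1, r^4}: (1)*(-sqrt(5)/2 - 1/2), {r^2, r^3}: (1)*(-1/2 + sqrt(5)/2), {s, sr, ..., sr^4}: (1)*(0)
so (chi_1 * chi_4) takes values
  {e} -> 2, {r^1, r^4} -> -sqrt(5)/2 - 1/2, {r^2, r^3} -> -1/2 + sqrt(5)/2, {s, sr, ..., sr^4} -> 0.
Now take the inner product of this character with each irreducible chi from the table, <chi_1*chi_4, chi> = (1/10) sum_C |C| (chi_1*chi_4)(C) conj(chi(C)):
  <chi_1*chi_4, chi_1> = (1/10)[1*(2)*conj(1) + 2*(-sqrt(5)/2 - 1/2)*conj(1) + 2*(-1/2 + sqrt(5)/2)*conj(1) + 5*(0)*conj(1)]
      = (1/10)[(2) + (-sqrt(5) - 1) + (-1 + sqrt(5)) + (0)] = 0/10 = 0
  <chi_1*chi_4, chi_2> = (1/10)[1*(2)*conj(1) + 2*(-sqrt(5)/2 - 1/2)*conj(1) + 2*(-1/2 + sqrt(5)/2)*conj(1) + 5*(0)*conj(-1)]
      = (1/10)[(2) + (-sqrt(5) - 1) + (-1 + sqrt(5)) + (0)] = 0/10 = 0
  <chi_1*chi_4, chi_3> = (1/10)[1*(2)*conj(2) + 2*(-sqrt(5)/2 - 1/2)*conj(-1/2 + sqrt(5)/2) + 2*(-1/2 + sqrt(5)/2)*conj(-sqrt(5)/2 - 1/2) + 5*(0)*conj(0)]
      = (1/10)[(4) + (-2) + (-2) + (0)] = 0/10 = 0
  <chi_1*chi_4, chi_4> = (1/10)[1*(2)*conj(2) + 2*(-sqrt(5)/2 - 1/2)*conj(-sqrt(5)/2 - 1/2) + 2*(-1/2 + sqrt(5)/2)*conj(-1/2 + sqrt(5)/2) + 5*(0)*conj(0)]
      = (1/10)[(4) + (sqrt(5) + 3) + (3 - sqrt(5)) + (0)] = 10/10 = 1
Hence the multiplicities are chi_4: 1. Dimension check: dim(chi_1)*dim(chi_4) = 1*2 = 2 and sum (mult * dim) = 1*2 = 2.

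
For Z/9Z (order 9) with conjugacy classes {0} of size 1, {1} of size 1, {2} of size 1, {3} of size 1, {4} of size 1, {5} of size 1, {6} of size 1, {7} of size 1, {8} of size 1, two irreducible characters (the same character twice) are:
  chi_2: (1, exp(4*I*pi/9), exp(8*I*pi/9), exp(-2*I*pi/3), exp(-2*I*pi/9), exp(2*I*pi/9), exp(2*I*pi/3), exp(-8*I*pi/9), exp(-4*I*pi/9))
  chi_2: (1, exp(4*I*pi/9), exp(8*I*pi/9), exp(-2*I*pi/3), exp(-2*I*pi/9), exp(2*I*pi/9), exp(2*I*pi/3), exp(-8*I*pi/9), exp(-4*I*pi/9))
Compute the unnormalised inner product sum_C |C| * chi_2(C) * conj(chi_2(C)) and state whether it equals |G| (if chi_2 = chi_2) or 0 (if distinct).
Sum = 9 = |G| = 9; so <chi_2, chi_2> = 1 (norm-1 confirms irreducibility).

Derivation: Compute term by term over conjugacy classes (|C| * chi_2(C) * conj(chi_2(C))):
  1*(1)*conj(1) + 1*(exp(4*I*pi/9))*conj(exp(4*I*pi/9)) + 1*(exp(8*I*pi/9))*conj(exp(8*I*pi/9)) + 1*(exp(-2*I*pi/3))*conj(exp(-2*I*pi/3)) + 1*(exp(-2*I*pi/9))*conj(exp(-2*I*pi/9)) + 1*(exp(2*I*pi/9))*conj(exp(2*I*pi/9)) + 1*(exp(2*I*pi/3))*conj(exp(2*I*pi/3)) + 1*(exp(-8*I*pi/9))*conj(exp(-8*I*pi/9)) + 1*(exp(-4*I*pi/9))*conj(exp(-4*I*pi/9))
  = (1) + (1) + (1) + (1) + (1) + (1) + (1) + (1) + (1)
  = 9.
(Exp terms are combined using exp(i*s)*conj(exp(i*t)) = exp(i*(s-t)), and sums of them are collapsed using the identity that for every m > 1 the m distinct m-th roots of unity sum to 0, e.g. 1 + exp(2*I*pi/3) + exp(-2*I*pi/3) = 0.)
Dividing by |G| = 9 gives 9/9 = 1, matching the row-orthogonality relation <chi_2, chi_2> = [chi_2 = chi_2].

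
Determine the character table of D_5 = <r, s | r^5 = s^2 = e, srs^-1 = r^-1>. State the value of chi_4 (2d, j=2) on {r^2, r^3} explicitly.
Conjugacy classes: {e} of size 1, {r^1, r^4} of size 2, {r^2, r^3} of size 2, {s, sr, ..., sr^4} of size 5.
Character table:
  irrep \ class              {e} (size 1)  {r^1, r^4} (size 2)  {r^2, r^3} (size 2)  {s, sr, ..., sr^4} (size 5)
  chi_1 (triv)               1             1                    1                    1                          
  chi_2 (sign: r->1, s->-1)  1             1                    1                    -1                         
  chi_3 (2d, j=1)            2             -1/2 + sqrt(5)/2     -sqrt(5)/2 - 1/2     0                          
  chi_4 (2d, j=2)            2             -sqrt(5)/2 - 1/2     -1/2 + sqrt(5)/2     0                          

Spot check: chi_4 (2d, j=2) on {r^2, r^3} = -1/2 + sqrt(5)/2.

Solution. D_5 has order 2*5 = 10 with 4 conjugacy classes, hence 4 irreducibles. Sum of squared dims 1 + 1 + 4 + 4 = 10 = |G|. Linear characters come from the abelianisation; the 2-dimensional irreps have character r^k -> 2*cos(2*pi*j*k/5), reflections -> 0.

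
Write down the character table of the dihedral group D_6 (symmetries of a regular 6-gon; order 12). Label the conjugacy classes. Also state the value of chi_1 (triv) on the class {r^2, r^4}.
Conjugacy classes: {e} of size 1, {r^3} of size 1, {r^1, r^5} of size 2, {r^2, r^4} of size 2, {s, sr^2, ...} of size 3, {sr, sr^3, ...} of size 3.
Character table:
  irrep \ class              {e} (size 1)  {r^3} (size 1)  {r^1, r^5} (size 2)  {r^2, r^4} (size 2)  {s, sr^2, ...} (size 3)  {sr, sr^3, ...} (size 3)
  chi_1 (triv)               1             1               1                    1                    1                        1                       
  chi_2 (sign: r->1, s->-1)  1             1               1                    1                    -1                       -1                      
  chi_3 (r->-1, s->1)        1             -1              -1                   1                    1                        -1                      
  chi_4 (r->-1, s->-1)       1             -1              -1                   1                    -1                       1                       
  chi_5 (2d, j=1)            2             -2              1                    -1                   0                        0                       
  chi_6 (2d, j=2)            2             2               -1                   -1                   0                        0                       

Spot check: chi_1 (triv) on {r^2, r^4} = 1.

Justification: D_6 has order 2*6 = 12 with 6 conjugacy classes, hence 6 irreducibles. Sum of squared dims 1 + 1 + 1 + 1 + 4 + 4 = 12 = |G|. Linear characters come from the abelianisation; the 2-dimensional irreps have character r^k -> 2*cos(2*pi*j*k/6), reflections -> 0.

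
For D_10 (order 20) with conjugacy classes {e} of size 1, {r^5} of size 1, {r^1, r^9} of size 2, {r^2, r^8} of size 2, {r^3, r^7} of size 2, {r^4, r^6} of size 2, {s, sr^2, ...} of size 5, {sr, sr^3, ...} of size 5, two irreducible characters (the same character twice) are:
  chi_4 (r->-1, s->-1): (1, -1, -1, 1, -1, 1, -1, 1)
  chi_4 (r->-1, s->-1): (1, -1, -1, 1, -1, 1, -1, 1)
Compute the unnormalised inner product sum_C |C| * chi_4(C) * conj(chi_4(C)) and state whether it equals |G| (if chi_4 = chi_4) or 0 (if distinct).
Sum = 20 = |G| = 20; so <chi_4, chi_4> = 1 (norm-1 confirms irreducibility).

Why: Compute term by term over conjugacy classes (|C| * chi_4(C) * conj(chi_4(C))):
  1*(1)*conj(1) + 1*(-1)*conj(-1) + 2*(-1)*conj(-1) + 2*(1)*conj(1) + 2*(-1)*conj(-1) + 2*(1)*conj(1) + 5*(-1)*conj(-1) + 5*(1)*conj(1)
  = (1) + (1) + (2) + (2) + (2) + (2) + (5) + (5)
  = 20.
Dividing by |G| = 20 gives 20/20 = 1, matching the row-orthogonality relation <chi_4, chi_4> = [chi_4 = chi_4].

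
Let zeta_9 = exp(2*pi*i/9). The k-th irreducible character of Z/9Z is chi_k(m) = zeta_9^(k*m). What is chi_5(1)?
chi_5(1) = zeta_9^5 = exp(-8*I*pi/9)

Explanation: chi_5(1) = zeta_9^(5*1) = zeta_9^5. Since zeta_9^9 = 1, this equals zeta_9^5 = exp(2*pi*i*5/9) = exp(-8*I*pi/9).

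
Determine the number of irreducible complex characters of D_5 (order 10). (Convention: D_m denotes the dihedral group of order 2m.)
4

Proof sketch: The number of irreducible complex representations of a finite group equals its number of conjugacy classes. D_5 has 4 conjugacy classes ((n+3)/2 for n odd), so D_5 (order 10) has exactly 4 irreducible complex representations.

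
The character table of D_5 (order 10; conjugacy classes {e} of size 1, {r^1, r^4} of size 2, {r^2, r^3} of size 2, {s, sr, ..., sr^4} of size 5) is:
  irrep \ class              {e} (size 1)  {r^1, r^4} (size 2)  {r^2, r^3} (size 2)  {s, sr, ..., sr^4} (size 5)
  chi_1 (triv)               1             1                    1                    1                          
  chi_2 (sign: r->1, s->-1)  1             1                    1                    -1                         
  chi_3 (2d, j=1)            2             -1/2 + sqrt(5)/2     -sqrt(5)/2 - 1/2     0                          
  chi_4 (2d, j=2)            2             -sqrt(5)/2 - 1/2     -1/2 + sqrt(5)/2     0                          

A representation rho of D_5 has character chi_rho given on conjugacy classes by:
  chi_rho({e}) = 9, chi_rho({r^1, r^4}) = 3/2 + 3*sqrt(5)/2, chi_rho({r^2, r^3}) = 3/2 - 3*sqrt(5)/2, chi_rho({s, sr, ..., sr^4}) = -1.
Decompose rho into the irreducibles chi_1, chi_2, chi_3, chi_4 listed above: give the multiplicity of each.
Multiplicities: chi_1: 1, chi_2: 2, chi_3: 3, chi_4: 0.

Derivation: Use <chi_rho, chi> = (1/|G|) sum_C |C| * chi_rho(C) * conj(chi(C)) with |G| = 10 for each irreducible chi in the table:
  <chi_rho, chi_1> = (1/10)[1*(9)*conj(1) + 2*(3/2 + 3*sqrt(5)/2)*conj(1) + 2*(3/2 - 3*sqrt(5)/2)*conj(1) + 5*(-1)*conj(1)]
      = (1/10)[(9) + (3 + 3*sqrt(5)) + (3 - 3*sqrt(5)) + (-5)] = 10/10 = 1
  <chi_rho, chi_2> = (1/10)[1*(9)*conj(1) + 2*(3/2 + 3*sqrt(5)/2)*conj(1) + 2*(3/2 - 3*sqrt(5)/2)*conj(1) + 5*(-1)*conj(-1)]
      = (1/10)[(9) + (3 + 3*sqrt(5)) + (3 - 3*sqrt(5)) + (5)] = 20/10 = 2
  <chi_rho, chi_3> = (1/10)[1*(9)*conj(2) + 2*(3/2 + 3*sqrt(5)/2)*conj(-1/2 + sqrt(5)/2) + 2*(3/2 - 3*sqrt(5)/2)*conj(-sqrt(5)/2 - 1/2) + 5*(-1)*conj(0)]
      = (1/10)[(18) + (6) + (6) + (0)] = 30/10 = 3
  <chi_rho, chi_4> = (1/10)[1*(9)*conj(2) + 2*(3/2 + 3*sqrt(5)/2)*conj(-sqrt(5)/2 - 1/2) + 2*(3/2 - 3*sqrt(5)/2)*conj(-1/2 + sqrt(5)/2) + 5*(-1)*conj(0)]
      = (1/10)[(18) + (-9 - 3*sqrt(5)) + (-9 + 3*sqrt(5)) + (0)] = 0/10 = 0
Dimension check: dim(rho) = sum (mult * dim) = 1*1 + 2*1 + 3*2 + 0*2 = 9 = chi_rho(e) = 9.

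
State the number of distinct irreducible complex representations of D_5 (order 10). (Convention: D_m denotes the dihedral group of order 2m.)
4

Solution. The number of irreducible complex representations of a finite group equals its number of conjugacy classes. D_5 has 4 conjugacy classes ((n+3)/2 for n odd), so D_5 (order 10) has exactly 4 irreducible complex representations.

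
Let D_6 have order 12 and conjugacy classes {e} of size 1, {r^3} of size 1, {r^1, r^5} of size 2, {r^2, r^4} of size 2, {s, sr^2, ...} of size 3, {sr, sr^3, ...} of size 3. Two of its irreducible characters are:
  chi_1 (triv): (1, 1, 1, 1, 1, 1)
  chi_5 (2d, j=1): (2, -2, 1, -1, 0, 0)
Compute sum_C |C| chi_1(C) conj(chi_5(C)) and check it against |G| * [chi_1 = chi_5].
Sum = 0; so <chi_1, chi_5> = 0 (distinct irreducibles are orthogonal).

Proof sketch: Compute term by term over conjugacy classes (|C| * chi_1(C) * conj(chi_5(C))):
  1*(1)*conj(2) + 1*(1)*conj(-2) + 2*(1)*conj(1) + 2*(1)*conj(-1) + 3*(1)*conj(0) + 3*(1)*conj(0)
  = (2) + (-2) + (2) + (-2) + (0) + (0)
  = 0.
Dividing by |G| = 12 gives 0/12 = 0, matching the row-orthogonality relation <chi_1, chi_5> = [chi_1 = chi_5].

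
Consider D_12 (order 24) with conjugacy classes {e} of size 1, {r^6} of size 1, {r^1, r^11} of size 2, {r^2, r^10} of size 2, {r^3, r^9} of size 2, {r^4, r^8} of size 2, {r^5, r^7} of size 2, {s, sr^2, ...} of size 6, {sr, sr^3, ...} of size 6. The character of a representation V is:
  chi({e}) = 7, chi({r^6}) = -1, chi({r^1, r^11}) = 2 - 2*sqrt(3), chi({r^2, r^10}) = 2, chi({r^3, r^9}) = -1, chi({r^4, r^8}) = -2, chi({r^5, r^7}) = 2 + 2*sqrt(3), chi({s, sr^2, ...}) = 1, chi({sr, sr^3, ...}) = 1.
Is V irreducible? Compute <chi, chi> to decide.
Not irreducible (reducible): <chi, chi> = 6 > 1.

Explanation: <chi, chi> = (1/|G|) sum_C |C| * |chi(C)|^2 = (1/24)[1*|7|^2 + 1*|-1|^2 + 2*|2 - 2*sqrt(3)|^2 + 2*|2|^2 + 2*|-1|^2 + 2*|-2|^2 + 2*|2 + 2*sqrt(3)|^2 + 6*|1|^2 + 6*|1|^2]
  = (1/24)[(49) + (1) + (32 - 16*sqrt(3)) + (8) + (2) + (8) + (16*sqrt(3) + 32) + (6) + (6)] = 144/24 = 6.
A character is irreducible iff <chi, chi> = 1, so this representation is reducible.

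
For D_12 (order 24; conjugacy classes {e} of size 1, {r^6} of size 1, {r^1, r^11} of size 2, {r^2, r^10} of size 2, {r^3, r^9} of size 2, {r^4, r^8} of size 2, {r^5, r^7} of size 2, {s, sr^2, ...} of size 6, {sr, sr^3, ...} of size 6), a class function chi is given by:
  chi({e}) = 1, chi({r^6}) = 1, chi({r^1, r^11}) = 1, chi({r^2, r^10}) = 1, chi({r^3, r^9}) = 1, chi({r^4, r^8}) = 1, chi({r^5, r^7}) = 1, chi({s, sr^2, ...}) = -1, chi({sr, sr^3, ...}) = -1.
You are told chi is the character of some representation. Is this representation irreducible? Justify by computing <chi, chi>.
Irreducible: <chi, chi> = 1.

Working: <chi, chi> = (1/|G|) sum_C |C| * |chi(C)|^2 = (1/24)[1*|1|^2 + 1*|1|^2 + 2*|1|^2 + 2*|1|^2 + 2*|1|^2 + 2*|1|^2 + 2*|1|^2 + 6*|-1|^2 + 6*|-1|^2]
  = (1/24)[(1) + (1) + (2) + (2) + (2) + (2) + (2) + (6) + (6)] = 24/24 = 1.
A character is irreducible iff <chi, chi> = 1, so this representation is irreducible.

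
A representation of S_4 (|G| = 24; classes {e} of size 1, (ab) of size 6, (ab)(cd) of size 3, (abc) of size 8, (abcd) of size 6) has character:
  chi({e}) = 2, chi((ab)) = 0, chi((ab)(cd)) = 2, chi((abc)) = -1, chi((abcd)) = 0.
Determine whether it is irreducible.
Irreducible: <chi, chi> = 1.

<chi, chi> = (1/|G|) sum_C |C| * |chi(C)|^2 = (1/24)[1*|2|^2 + 6*|0|^2 + 3*|2|^2 + 8*|-1|^2 + 6*|0|^2]
  = (1/24)[(4) + (0) + (12) + (8) + (0)] = 24/24 = 1.
A character is irreducible iff <chi, chi> = 1, so this representation is irreducible.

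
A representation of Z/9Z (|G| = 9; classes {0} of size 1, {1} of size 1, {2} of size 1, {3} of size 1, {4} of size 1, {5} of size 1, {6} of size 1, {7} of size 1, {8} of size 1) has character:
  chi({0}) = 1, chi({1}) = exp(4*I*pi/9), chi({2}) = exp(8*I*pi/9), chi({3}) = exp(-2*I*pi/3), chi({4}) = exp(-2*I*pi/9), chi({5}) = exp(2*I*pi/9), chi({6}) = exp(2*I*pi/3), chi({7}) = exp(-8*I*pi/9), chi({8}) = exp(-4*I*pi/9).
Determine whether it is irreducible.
Irreducible: <chi, chi> = 1.

Argument: <chi, chi> = (1/|G|) sum_C |C| * |chi(C)|^2 = (1/9)[1*|1|^2 + 1*|exp(4*I*pi/9)|^2 + 1*|exp(8*I*pi/9)|^2 + 1*|exp(-2*I*pi/3)|^2 + 1*|exp(-2*I*pi/9)|^2 + 1*|exp(2*I*pi/9)|^2 + 1*|exp(2*I*pi/3)|^2 + 1*|exp(-8*I*pi/9)|^2 + 1*|exp(-4*I*pi/9)|^2]
  = (1/9)[(1) + (1) + (1) + (1) + (1) + (1) + (1) + (1) + (1)] = 9/9 = 1.
(Exp terms are combined using exp(i*s)*conj(exp(i*t)) = exp(i*(s-t)), and sums of them are collapsed using the identity that for every m > 1 the m distinct m-th roots of unity sum to 0, e.g. 1 + exp(2*I*pi/3) + exp(-2*I*pi/3) = 0.)
A character is irreducible iff <chi, chi> = 1, so this representation is irreducible.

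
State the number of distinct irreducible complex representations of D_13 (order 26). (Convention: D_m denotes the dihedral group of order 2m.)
8

Why: The number of irreducible complex representations of a finite group equals its number of conjugacy classes. D_13 has 8 conjugacy classes ((n+3)/2 for n odd), so D_13 (order 26) has exactly 8 irreducible complex representations.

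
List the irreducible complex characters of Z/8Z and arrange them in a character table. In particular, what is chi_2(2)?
Character table of Z/8Z (irreps indexed chi_0,...,chi_7 with chi_k(m) = zeta_8^(k*m), zeta_8 = exp(2*pi*i/8)):
  irrep \ class  {0} (size 1)  {1} (size 1)    {2} (size 1)  {3} (size 1)    {4} (size 1)  {5} (size 1)    {6} (size 1)  {7} (size 1)  
  chi_0          1             1               1             1               1             1               1             1             
  chi_1          1             exp(I*pi/4)     I             exp(3*I*pi/4)   -1            exp(-3*I*pi/4)  -I            exp(-I*pi/4)  
  chi_2          1             I               -1            -I              1             I               -1            -I            
  chi_3          1             exp(3*I*pi/4)   -I            exp(I*pi/4)     -1            exp(-I*pi/4)    I             exp(-3*I*pi/4)
  chi_4          1             -1              1             -1              1             -1              1             -1            
  chi_5          1             exp(-3*I*pi/4)  I             exp(-I*pi/4)    -1            exp(I*pi/4)     -I            exp(3*I*pi/4) 
  chi_6          1             -I              -1            I               1             -I              -1            I             
  chi_7          1             exp(-I*pi/4)    -I            exp(-3*I*pi/4)  -1            exp(3*I*pi/4)   I             exp(I*pi/4)   

Spot check: chi_2(2) = zeta_8^(2*2) = zeta_8^4 = -1.

Argument: Z/8Z is abelian, so all 8 irreducible complex representations are 1-dimensional. They are given by chi_k(m) = zeta_8^(k*m) for k = 0,...,7. Row orthogonality: sum_m chi_k(m) conj(chi_l(m)) = 8 * [k = l].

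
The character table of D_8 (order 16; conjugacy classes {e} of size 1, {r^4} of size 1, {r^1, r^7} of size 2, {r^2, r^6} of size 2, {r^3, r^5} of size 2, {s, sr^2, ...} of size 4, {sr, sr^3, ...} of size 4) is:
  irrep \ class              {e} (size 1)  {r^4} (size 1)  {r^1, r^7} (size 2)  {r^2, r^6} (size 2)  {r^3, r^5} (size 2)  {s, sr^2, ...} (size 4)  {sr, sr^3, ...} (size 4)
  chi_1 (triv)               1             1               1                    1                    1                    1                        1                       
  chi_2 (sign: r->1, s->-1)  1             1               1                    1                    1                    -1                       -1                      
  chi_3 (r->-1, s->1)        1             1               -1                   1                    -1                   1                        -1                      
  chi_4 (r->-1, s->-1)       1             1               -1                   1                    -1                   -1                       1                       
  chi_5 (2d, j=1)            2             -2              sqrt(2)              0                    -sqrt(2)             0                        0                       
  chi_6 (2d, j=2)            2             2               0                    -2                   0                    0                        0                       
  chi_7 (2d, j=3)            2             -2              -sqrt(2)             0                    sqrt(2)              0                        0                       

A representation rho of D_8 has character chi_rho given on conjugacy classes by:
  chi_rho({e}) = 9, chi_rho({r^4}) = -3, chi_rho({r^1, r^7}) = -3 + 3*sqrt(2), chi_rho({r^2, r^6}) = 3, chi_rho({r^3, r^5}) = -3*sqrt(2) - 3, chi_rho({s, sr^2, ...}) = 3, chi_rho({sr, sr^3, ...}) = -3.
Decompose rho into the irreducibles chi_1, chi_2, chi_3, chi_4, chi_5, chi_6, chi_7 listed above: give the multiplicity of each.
Multiplicities: chi_1: 0, chi_2: 0, chi_3: 3, chi_4: 0, chi_5: 3, chi_6: 0, chi_7: 0.

Use <chi_rho, chi> = (1/|G|) sum_C |C| * chi_rho(C) * conj(chi(C)) with |G| = 16 for each irreducible chi in the table:
  <chi_rho, chi_1> = (1/16)[1*(9)*conj(1) + 1*(-3)*conj(1) + 2*(-3 + 3*sqrt(2))*conj(1) + 2*(3)*conj(1) + 2*(-3*sqrt(2) - 3)*conj(1) + 4*(3)*conj(1) + 4*(-3)*conj(1)]
      = (1/16)[(9) + (-3) + (-6 + 6*sqrt(2)) + (6) + (-6*sqrt(2) - 6) + (12) + (-12)] = 0/16 = 0
  <chi_rho, chi_2> = (1/16)[1*(9)*conj(1) + 1*(-3)*conj(1) + 2*(-3 + 3*sqrt(2))*conj(1) + 2*(3)*conj(1) + 2*(-3*sqrt(2) - 3)*conj(1) + 4*(3)*conj(-1) + 4*(-3)*conj(-1)]
      = (1/16)[(9) + (-3) + (-6 + 6*sqrt(2)) + (6) + (-6*sqrt(2) - 6) + (-12) + (12)] = 0/16 = 0
  <chi_rho, chi_3> = (1/16)[1*(9)*conj(1) + 1*(-3)*conj(1) + 2*(-3 + 3*sqrt(2))*conj(-1) + 2*(3)*conj(1) + 2*(-3*sqrt(2) - 3)*conj(-1) + 4*(3)*conj(1) + 4*(-3)*conj(-1)]
      = (1/16)[(9) + (-3) + (6 - 6*sqrt(2)) + (6) + (6 + 6*sqrt(2)) + (12) + (12)] = 48/16 = 3
  <chi_rho, chi_4> = (1/16)[1*(9)*conj(1) + 1*(-3)*conj(1) + 2*(-3 + 3*sqrt(2))*conj(-1) + 2*(3)*conj(1) + 2*(-3*sqrt(2) - 3)*conj(-1) + 4*(3)*conj(-1) + 4*(-3)*conj(1)]
      = (1/16)[(9) + (-3) + (6 - 6*sqrt(2)) + (6) + (6 + 6*sqrt(2)) + (-12) + (-12)] = 0/16 = 0
  <chi_rho, chi_5> = (1/16)[1*(9)*conj(2) + 1*(-3)*conj(-2) + 2*(-3 + 3*sqrt(2))*conj(sqrt(2)) + 2*(3)*conj(0) + 2*(-3*sqrt(2) - 3)*conj(-sqrt(2)) + 4*(3)*conj(0) + 4*(-3)*conj(0)]
      = (1/16)[(18) + (6) + (12 - 6*sqrt(2)) + (0) + (6*sqrt(2) + 12) + (0) + (0)] = 48/16 = 3
  <chi_rho, chi_6> = (1/16)[1*(9)*conj(2) + 1*(-3)*conj(2) + 2*(-3 + 3*sqrt(2))*conj(0) + 2*(3)*conj(-2) + 2*(-3*sqrt(2) - 3)*conj(0) + 4*(3)*conj(0) + 4*(-3)*conj(0)]
      = (1/16)[(18) + (-6) + (0) + (-12) + (0) + (0) + (0)] = 0/16 = 0
  <chi_rho, chi_7> = (1/16)[1*(9)*conj(2) + 1*(-3)*conj(-2) + 2*(-3 + 3*sqrt(2))*conj(-sqrt(2)) + 2*(3)*conj(0) + 2*(-3*sqrt(2) - 3)*conj(sqrt(2)) + 4*(3)*conj(0) + 4*(-3)*conj(0)]
      = (1/16)[(18) + (6) + (-12 + 6*sqrt(2)) + (0) + (-12 - 6*sqrt(2)) + (0) + (0)] = 0/16 = 0
Dimension check: dim(rho) = sum (mult * dim) = 0*1 + 0*1 + 3*1 + 0*1 + 3*2 + 0*2 + 0*2 = 9 = chi_rho(e) = 9.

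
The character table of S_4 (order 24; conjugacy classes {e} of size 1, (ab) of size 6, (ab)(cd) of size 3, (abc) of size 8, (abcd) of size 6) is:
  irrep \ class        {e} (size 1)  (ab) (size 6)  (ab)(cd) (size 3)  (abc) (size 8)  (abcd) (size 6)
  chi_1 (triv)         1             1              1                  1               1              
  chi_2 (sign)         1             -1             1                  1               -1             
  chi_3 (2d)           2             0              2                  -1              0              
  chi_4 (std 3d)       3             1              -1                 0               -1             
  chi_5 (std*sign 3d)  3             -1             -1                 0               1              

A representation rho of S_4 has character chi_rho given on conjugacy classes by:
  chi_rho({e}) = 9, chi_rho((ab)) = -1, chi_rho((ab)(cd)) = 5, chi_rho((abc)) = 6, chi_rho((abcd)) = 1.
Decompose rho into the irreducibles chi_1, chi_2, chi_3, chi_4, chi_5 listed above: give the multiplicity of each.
Multiplicities: chi_1: 3, chi_2: 3, chi_3: 0, chi_4: 0, chi_5: 1.

Details: Use <chi_rho, chi> = (1/|G|) sum_C |C| * chi_rho(C) * conj(chi(C)) with |G| = 24 for each irreducible chi in the table:
  <chi_rho, chi_1> = (1/24)[1*(9)*conj(1) + 6*(-1)*conj(1) + 3*(5)*conj(1) + 8*(6)*conj(1) + 6*(1)*conj(1)]
      = (1/24)[(9) + (-6) + (15) + (48) + (6)] = 72/24 = 3
  <chi_rho, chi_2> = (1/24)[1*(9)*conj(1) + 6*(-1)*conj(-1) + 3*(5)*conj(1) + 8*(6)*conj(1) + 6*(1)*conj(-1)]
      = (1/24)[(9) + (6) + (15) + (48) + (-6)] = 72/24 = 3
  <chi_rho, chi_3> = (1/24)[1*(9)*conj(2) + 6*(-1)*conj(0) + 3*(5)*conj(2) + 8*(6)*conj(-1) + 6*(1)*conj(0)]
      = (1/24)[(18) + (0) + (30) + (-48) + (0)] = 0/24 = 0
  <chi_rho, chi_4> = (1/24)[1*(9)*conj(3) + 6*(-1)*conj(1) + 3*(5)*conj(-1) + 8*(6)*conj(0) + 6*(1)*conj(-1)]
      = (1/24)[(27) + (-6) + (-15) + (0) + (-6)] = 0/24 = 0
  <chi_rho, chi_5> = (1/24)[1*(9)*conj(3) + 6*(-1)*conj(-1) + 3*(5)*conj(-1) + 8*(6)*conj(0) + 6*(1)*conj(1)]
      = (1/24)[(27) + (6) + (-15) + (0) + (6)] = 24/24 = 1
Dimension check: dim(rho) = sum (mult * dim) = 3*1 + 3*1 + 0*2 + 0*3 + 1*3 = 9 = chi_rho(e) = 9.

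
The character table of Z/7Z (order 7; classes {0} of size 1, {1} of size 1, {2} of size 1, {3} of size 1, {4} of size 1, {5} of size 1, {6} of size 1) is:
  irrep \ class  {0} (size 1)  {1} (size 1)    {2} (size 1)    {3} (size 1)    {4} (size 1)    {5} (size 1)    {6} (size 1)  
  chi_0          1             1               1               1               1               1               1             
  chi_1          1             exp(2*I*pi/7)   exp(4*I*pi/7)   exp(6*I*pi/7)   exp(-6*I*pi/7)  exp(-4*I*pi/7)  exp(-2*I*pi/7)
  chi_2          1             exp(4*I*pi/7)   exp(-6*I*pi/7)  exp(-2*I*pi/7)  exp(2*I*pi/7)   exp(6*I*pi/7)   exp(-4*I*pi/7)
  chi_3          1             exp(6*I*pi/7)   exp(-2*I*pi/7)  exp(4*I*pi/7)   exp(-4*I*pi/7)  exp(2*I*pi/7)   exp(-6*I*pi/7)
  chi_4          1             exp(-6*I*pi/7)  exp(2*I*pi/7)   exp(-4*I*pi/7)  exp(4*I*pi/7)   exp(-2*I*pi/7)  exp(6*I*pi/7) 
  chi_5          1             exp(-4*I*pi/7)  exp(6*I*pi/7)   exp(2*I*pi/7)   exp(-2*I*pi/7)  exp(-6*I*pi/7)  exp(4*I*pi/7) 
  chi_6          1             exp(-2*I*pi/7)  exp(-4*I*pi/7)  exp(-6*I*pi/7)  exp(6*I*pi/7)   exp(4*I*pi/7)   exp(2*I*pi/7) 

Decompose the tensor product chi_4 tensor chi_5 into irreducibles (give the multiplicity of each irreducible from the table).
chi_4 tensor chi_5 = chi_2 (all other irreducibles have multiplicity 0).

Derivation: The character of a tensor product is the pointwise product (chi_4 * chi_5)(C) = chi_4(C) * chi_5(C):
  {0}: (1)*(1), {1}: (exp(-6*I*pi/7))*(exp(-4*I*pi/7)), {2}: (exp(2*I*pi/7))*(exp(6*I*pi/7)), {3}: (exp(-4*I*pi/7))*(exp(2*I*pi/7)), {4}: (exp(4*I*pi/7))*(exp(-2*I*pi/7)), {5}: (exp(-2*I*pi/7))*(exp(-6*I*pi/7)), {6}: (exp(6*I*pi/7))*(exp(4*I*pi/7))
so (chi_4 * chi_5) takes values
  {0} -> 1, {1} -> exp(4*I*pi/7), {2} -> exp(-6*I*pi/7), {3} -> exp(-2*I*pi/7), {4} -> exp(2*I*pi/7), {5} -> exp(6*I*pi/7), {6} -> exp(-4*I*pi/7).
Now take the inner product of this character with each irreducible chi from the table, <chi_4*chi_5, chi> = (1/7) sum_C |C| (chi_4*chi_5)(C) conj(chi(C)):
  <chi_4*chi_5, chi_0> = (1/7)[1*(1)*conj(1) + 1*(exp(4*I*pi/7))*conj(1) + 1*(exp(-6*I*pi/7))*conj(1) + 1*(exp(-2*I*pi/7))*conj(1) + 1*(exp(2*I*pi/7))*conj(1) + 1*(exp(6*I*pi/7))*conj(1) + 1*(exp(-4*I*pi/7))*conj(1)]
      = (1/7)[(1) + (exp(4*I*pi/7)) + (exp(-6*I*pi/7)) + (exp(-2*I*pi/7)) + (exp(2*I*pi/7)) + (exp(6*I*pi/7)) + (exp(-4*I*pi/7))] = 0/7 = 0
  <chi_4*chi_5, chi_1> = (1/7)[1*(1)*conj(1) + 1*(exp(4*I*pi/7))*conj(exp(2*I*pi/7)) + 1*(exp(-6*I*pi/7))*conj(exp(4*I*pi/7)) + 1*(exp(-2*I*pi/7))*conj(exp(6*I*pi/7)) + 1*(exp(2*I*pi/7))*conj(exp(-6*I*pi/7)) + 1*(exp(6*I*pi/7))*conj(exp(-4*I*pi/7)) + 1*(exp(-4*I*pi/7))*conj(exp(-2*I*pi/7))]
      = (1/7)[(1) + (exp(2*I*pi/7)) + (exp(4*I*pi/7)) + (exp(6*I*pi/7)) + (exp(-6*I*pi/7)) + (exp(-4*I*pi/7)) + (exp(-2*I*pi/7))] = 0/7 = 0
  <chi_4*chi_5, chi_2> = (1/7)[1*(1)*conj(1) + 1*(exp(4*I*pi/7))*conj(exp(4*I*pi/7)) + 1*(exp(-6*I*pi/7))*conj(exp(-6*I*pi/7)) + 1*(exp(-2*I*pi/7))*conj(exp(-2*I*pi/7)) + 1*(exp(2*I*pi/7))*conj(exp(2*I*pi/7)) + 1*(exp(6*I*pi/7))*conj(exp(6*I*pi/7)) + 1*(exp(-4*I*pi/7))*conj(exp(-4*I*pi/7))]
      = (1/7)[(1) + (1) + (1) + (1) + (1) + (1) + (1)] = 7/7 = 1
  <chi_4*chi_5, chi_3> = (1/7)[1*(1)*conj(1) + 1*(exp(4*I*pi/7))*conj(exp(6*I*pi/7)) + 1*(exp(-6*I*pi/7))*conj(exp(-2*I*pi/7)) + 1*(exp(-2*I*pi/7))*conj(exp(4*I*pi/7)) + 1*(exp(2*I*pi/7))*conj(exp(-4*I*pi/7)) + 1*(exp(6*I*pi/7))*conj(exp(2*I*pi/7)) + 1*(exp(-4*I*pi/7))*conj(exp(-6*I*pi/7))]
      = (1/7)[(1) + (exp(-2*I*pi/7)) + (exp(-4*I*pi/7)) + (exp(-6*I*pi/7)) + (exp(6*I*pi/7)) + (exp(4*I*pi/7)) + (exp(2*I*pi/7))] = 0/7 = 0
  <chi_4*chi_5, chi_4> = (1/7)[1*(1)*conj(1) + 1*(exp(4*I*pi/7))*conj(exp(-6*I*pi/7)) + 1*(exp(-6*I*pi/7))*conj(exp(2*I*pi/7)) + 1*(exp(-2*I*pi/7))*conj(exp(-4*I*pi/7)) + 1*(exp(2*I*pi/7))*conj(exp(4*I*pi/7)) + 1*(exp(6*I*pi/7))*conj(exp(-2*I*pi/7)) + 1*(exp(-4*I*pi/7))*conj(exp(6*I*pi/7))]
      = (1/7)[(1) + (exp(-4*I*pi/7)) + (exp(6*I*pi/7)) + (exp(2*I*pi/7)) + (exp(-2*I*pi/7)) + (exp(-6*I*pi/7)) + (exp(4*I*pi/7))] = 0/7 = 0
  <chi_4*chi_5, chi_5> = (1/7)[1*(1)*conj(1) + 1*(exp(4*I*pi/7))*conj(exp(-4*I*pi/7)) + 1*(exp(-6*I*pi/7))*conj(exp(6*I*pi/7)) + 1*(exp(-2*I*pi/7))*conj(exp(2*I*pi/7)) + 1*(exp(2*I*pi/7))*conj(exp(-2*I*pi/7)) + 1*(exp(6*I*pi/7))*conj(exp(-6*I*pi/7)) + 1*(exp(-4*I*pi/7))*conj(exp(4*I*pi/7))]
      = (1/7)[(1) + (exp(-6*I*pi/7)) + (exp(2*I*pi/7)) + (exp(-4*I*pi/7)) + (exp(4*I*pi/7)) + (exp(-2*I*pi/7)) + (exp(6*I*pi/7))] = 0/7 = 0
  <chi_4*chi_5, chi_6> = (1/7)[1*(1)*conj(1) + 1*(exp(4*I*pi/7))*conj(exp(-2*I*pi/7)) + 1*(exp(-6*I*pi/7))*conj(exp(-4*I*pi/7)) + 1*(exp(-2*I*pi/7))*conj(exp(-6*I*pi/7)) + 1*(exp(2*I*pi/7))*conj(exp(6*I*pi/7)) + 1*(exp(6*I*pi/7))*conj(exp(4*I*pi/7)) + 1*(exp(-4*I*pi/7))*conj(exp(2*I*pi/7))]
      = (1/7)[(1) + (exp(6*I*pi/7)) + (exp(-2*I*pi/7)) + (exp(4*I*pi/7)) + (exp(-4*I*pi/7)) + (exp(2*I*pi/7)) + (exp(-6*I*pi/7))] = 0/7 = 0
(Exp terms are combined using exp(i*s)*conj(exp(i*t)) = exp(i*(s-t)), and sums of them are collapsed using the identity that for every m > 1 the m distinct m-th roots of unity sum to 0, e.g. 1 + exp(2*I*pi/3) + exp(-2*I*pi/3) = 0.)
Hence the multiplicities are chi_2: 1. Dimension check: dim(chi_4)*dim(chi_5) = 1*1 = 1 and sum (mult * dim) = 1*1 = 1.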